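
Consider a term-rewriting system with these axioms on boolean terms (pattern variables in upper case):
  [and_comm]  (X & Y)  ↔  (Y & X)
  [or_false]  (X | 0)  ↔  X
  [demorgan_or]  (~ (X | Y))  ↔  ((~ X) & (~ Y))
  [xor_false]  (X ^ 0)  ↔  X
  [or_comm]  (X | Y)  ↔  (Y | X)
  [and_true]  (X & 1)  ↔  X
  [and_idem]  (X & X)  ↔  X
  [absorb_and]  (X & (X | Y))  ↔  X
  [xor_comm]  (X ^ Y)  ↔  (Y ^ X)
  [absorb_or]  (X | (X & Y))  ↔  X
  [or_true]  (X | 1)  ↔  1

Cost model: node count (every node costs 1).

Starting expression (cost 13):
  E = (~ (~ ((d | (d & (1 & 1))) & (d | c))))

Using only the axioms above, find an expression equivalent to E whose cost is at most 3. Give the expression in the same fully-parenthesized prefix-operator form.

(~ (~ d))   [cost 3]

(1) (1 & 1)  =[and_idem →]=  1    ⊢ (~ (~ ((d | (d & 1)) & (d | c))))
(2) (d | (d & 1))  =[absorb_or →]=  d    ⊢ (~ (~ (d & (d | c))))
(3) (d & (d | c))  =[absorb_and →]=  d    ⊢ cost 3, within 3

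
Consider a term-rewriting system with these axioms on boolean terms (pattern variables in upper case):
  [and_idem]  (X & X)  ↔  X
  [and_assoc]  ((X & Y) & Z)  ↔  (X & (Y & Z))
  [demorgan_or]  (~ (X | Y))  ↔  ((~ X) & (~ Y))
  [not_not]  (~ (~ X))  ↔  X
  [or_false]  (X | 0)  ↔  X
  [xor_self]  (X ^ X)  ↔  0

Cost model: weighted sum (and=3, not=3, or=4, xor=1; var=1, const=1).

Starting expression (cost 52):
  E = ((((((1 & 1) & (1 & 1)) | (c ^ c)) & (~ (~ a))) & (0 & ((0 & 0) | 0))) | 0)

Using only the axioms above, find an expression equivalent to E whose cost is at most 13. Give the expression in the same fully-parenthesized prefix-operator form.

((1 & 1) & (a & 0))   [cost 13]

(1) ((((((1 & 1) & (1 & 1)) | (c ^ c)) & (~ (~ a))) & (0 & ((0 & 0) | 0))) | 0)  =[or_false →]=  (((((1 & 1) & (1 & 1)) | (c ^ c)) & (~ (~ a))) & (0 & ((0 & 0) | 0)))
(2) ((0 & 0) | 0)  =[or_false →]=  (0 & 0)    ⊢ (((((1 & 1) & (1 & 1)) | (c ^ c)) & (~ (~ a))) & (0 & (0 & 0)))
(3) ((1 & 1) & (1 & 1))  =[and_idem →]=  (1 & 1)    ⊢ ((((1 & 1) | (c ^ c)) & (~ (~ a))) & (0 & (0 & 0)))
(4) (0 & 0)  =[and_idem →]=  0    ⊢ ((((1 & 1) | (c ^ c)) & (~ (~ a))) & (0 & 0))
(5) (0 & 0)  =[and_idem →]=  0    ⊢ ((((1 & 1) | (c ^ c)) & (~ (~ a))) & 0)
(6) (c ^ c)  =[xor_self →]=  0    ⊢ ((((1 & 1) | 0) & (~ (~ a))) & 0)
(7) ((1 & 1) | 0)  =[or_false →]=  (1 & 1)    ⊢ (((1 & 1) & (~ (~ a))) & 0)
(8) (((1 & 1) & (~ (~ a))) & 0)  =[and_assoc →]=  ((1 & 1) & ((~ (~ a)) & 0))
(9) (~ (~ a))  =[not_not →]=  a    ⊢ cost 13, within 13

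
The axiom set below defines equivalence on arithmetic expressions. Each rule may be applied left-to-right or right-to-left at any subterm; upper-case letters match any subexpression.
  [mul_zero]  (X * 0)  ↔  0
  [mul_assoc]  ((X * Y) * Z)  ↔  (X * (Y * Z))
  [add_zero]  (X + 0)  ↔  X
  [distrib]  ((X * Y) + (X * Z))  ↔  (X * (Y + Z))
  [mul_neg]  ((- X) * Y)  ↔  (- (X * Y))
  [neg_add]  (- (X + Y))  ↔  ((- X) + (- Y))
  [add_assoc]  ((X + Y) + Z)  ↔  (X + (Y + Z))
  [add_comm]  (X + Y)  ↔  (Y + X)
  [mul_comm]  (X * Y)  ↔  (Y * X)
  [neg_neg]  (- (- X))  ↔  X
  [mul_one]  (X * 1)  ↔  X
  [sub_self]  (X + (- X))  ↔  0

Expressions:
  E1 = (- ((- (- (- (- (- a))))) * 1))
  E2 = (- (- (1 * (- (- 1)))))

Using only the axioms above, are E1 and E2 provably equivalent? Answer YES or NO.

NO

The axioms are sound identities: if E1 ↔* E2 then E1 and E2 evaluate identically under any assignment.
Under a=0: E1 evaluates to 0, E2 to 1. Distinct ⇒ no rewrite sequence connects them.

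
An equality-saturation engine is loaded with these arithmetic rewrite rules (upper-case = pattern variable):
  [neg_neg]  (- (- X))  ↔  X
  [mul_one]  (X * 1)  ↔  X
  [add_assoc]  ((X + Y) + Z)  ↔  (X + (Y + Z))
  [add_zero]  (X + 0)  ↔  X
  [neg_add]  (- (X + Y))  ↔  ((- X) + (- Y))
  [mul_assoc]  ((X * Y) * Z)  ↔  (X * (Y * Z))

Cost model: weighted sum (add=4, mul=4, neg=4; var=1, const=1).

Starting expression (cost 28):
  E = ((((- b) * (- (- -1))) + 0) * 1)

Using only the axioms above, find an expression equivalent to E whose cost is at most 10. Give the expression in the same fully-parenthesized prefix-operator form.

step 1: add_zero (→) rewrites (((- b) * (- (- -1))) + 0) into ((- b) * (- (- -1))), now (((- b) * (- (- -1))) * 1)
step 2: mul_one (→) rewrites (((- b) * (- (- -1))) * 1) into ((- b) * (- (- -1)))
step 3: neg_neg (→) rewrites (- (- -1)) into -1, reaching cost 10 (bound 10)

((- b) * -1)   [cost 10]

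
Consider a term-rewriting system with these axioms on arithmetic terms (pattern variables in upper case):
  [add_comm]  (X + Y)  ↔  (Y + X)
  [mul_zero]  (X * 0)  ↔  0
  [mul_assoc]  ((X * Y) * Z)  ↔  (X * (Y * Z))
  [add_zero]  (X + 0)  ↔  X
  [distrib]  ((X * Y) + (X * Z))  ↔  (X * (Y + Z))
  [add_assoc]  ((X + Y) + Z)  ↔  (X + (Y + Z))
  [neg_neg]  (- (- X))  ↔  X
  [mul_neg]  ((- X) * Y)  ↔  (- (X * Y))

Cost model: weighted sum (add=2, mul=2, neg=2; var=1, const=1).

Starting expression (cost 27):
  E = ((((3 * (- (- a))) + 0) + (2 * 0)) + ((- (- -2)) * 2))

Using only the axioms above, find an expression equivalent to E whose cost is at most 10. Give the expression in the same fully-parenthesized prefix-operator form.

1. [add_zero →] ((3 * (- (- a))) + 0)  →  (3 * (- (- a)));  E = (((3 * (- (- a))) + (2 * 0)) + ((- (- -2)) * 2))
2. [mul_zero →] (2 * 0)  →  0;  E = (((3 * (- (- a))) + 0) + ((- (- -2)) * 2))
3. [neg_neg →] (- (- a))  →  a;  E = (((3 * a) + 0) + ((- (- -2)) * 2))
4. [neg_neg →] (- (- -2))  →  -2;  E = (((3 * a) + 0) + (-2 * 2))
5. [add_zero →] ((3 * a) + 0)  →  (3 * a);  cost 10 ≤ 10, done

((3 * a) + (-2 * 2))   [cost 10]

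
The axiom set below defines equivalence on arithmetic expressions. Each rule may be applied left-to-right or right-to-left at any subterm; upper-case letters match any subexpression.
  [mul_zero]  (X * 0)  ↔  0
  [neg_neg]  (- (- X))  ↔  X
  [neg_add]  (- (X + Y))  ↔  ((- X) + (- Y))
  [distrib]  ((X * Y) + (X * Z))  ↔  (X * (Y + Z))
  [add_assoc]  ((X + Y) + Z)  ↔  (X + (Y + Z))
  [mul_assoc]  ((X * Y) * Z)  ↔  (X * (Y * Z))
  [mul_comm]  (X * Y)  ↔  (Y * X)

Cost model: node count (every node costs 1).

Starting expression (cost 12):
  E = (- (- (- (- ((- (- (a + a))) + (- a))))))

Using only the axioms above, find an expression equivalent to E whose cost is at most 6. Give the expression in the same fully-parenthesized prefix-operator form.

((a + a) + (- a))   [cost 6]

(1) (- (- ((- (- (a + a))) + (- a))))  =[neg_neg →]=  ((- (- (a + a))) + (- a))    ⊢ (- (- ((- (- (a + a))) + (- a))))
(2) (- (- (a + a)))  =[neg_neg →]=  (a + a)    ⊢ (- (- ((a + a) + (- a))))
(3) (- (- ((a + a) + (- a))))  =[neg_neg →]=  ((a + a) + (- a))    ⊢ cost 6, within 6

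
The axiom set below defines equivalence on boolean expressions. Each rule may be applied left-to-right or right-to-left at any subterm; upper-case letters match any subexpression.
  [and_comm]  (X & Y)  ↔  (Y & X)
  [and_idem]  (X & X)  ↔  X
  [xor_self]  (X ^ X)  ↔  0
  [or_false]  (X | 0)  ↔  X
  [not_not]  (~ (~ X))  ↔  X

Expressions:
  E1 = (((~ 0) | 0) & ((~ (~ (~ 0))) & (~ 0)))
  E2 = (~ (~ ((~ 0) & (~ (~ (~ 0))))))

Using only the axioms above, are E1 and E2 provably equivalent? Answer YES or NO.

(1) (~ (~ 0))  =[not_not →]=  0    ⊢ (((~ 0) | 0) & ((~ 0) & (~ 0)))
(2) ((~ 0) & (~ 0))  =[and_idem →]=  (~ 0)    ⊢ (((~ 0) | 0) & (~ 0))
(3) ((~ 0) | 0)  =[or_false →]=  (~ 0)    ⊢ ((~ 0) & (~ 0))
(4) 0  =[not_not ←]=  (~ (~ 0))    ⊢ ((~ 0) & (~ (~ (~ 0))))
(5) ((~ 0) & (~ (~ (~ 0))))  =[not_not ←]=  (~ (~ ((~ 0) & (~ (~ (~ 0))))))    ⊢ E2

YES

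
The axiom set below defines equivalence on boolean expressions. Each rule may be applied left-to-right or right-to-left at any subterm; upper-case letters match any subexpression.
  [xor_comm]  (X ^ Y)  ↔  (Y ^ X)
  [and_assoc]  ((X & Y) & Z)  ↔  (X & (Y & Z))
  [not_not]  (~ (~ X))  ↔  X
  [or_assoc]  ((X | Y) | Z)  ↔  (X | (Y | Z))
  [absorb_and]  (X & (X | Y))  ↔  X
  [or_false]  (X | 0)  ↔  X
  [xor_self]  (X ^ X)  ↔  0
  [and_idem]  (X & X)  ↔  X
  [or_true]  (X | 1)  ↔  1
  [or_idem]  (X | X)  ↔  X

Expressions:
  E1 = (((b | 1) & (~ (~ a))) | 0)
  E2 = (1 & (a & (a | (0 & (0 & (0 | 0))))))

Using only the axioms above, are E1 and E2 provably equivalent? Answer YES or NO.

step 1: or_false (→) rewrites (((b | 1) & (~ (~ a))) | 0) into ((b | 1) & (~ (~ a)))
step 2: not_not (→) rewrites (~ (~ a)) into a, now ((b | 1) & a)
step 3: or_true (→) rewrites (b | 1) into 1, now (1 & a)
step 4: absorb_and (←) rewrites a into (a & (a | 0)), now (1 & (a & (a | 0)))
step 5: and_idem (←) rewrites 0 into (0 & 0), now (1 & (a & (a | (0 & 0))))
step 6: absorb_and (←) rewrites 0 into (0 & (0 | 0)), which is E2

YES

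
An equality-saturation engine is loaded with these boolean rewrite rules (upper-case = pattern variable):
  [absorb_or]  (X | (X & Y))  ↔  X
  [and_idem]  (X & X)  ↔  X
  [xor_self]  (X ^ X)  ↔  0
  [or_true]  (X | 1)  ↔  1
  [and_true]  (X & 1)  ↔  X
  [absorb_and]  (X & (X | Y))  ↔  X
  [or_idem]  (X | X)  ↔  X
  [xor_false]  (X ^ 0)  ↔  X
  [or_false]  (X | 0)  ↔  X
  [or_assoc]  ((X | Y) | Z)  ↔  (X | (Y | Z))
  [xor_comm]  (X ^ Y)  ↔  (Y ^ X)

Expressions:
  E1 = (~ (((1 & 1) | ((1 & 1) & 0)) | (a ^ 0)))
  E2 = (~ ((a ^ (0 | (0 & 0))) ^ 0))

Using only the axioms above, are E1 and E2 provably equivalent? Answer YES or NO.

The axioms are sound identities: if E1 ↔* E2 then E1 and E2 evaluate identically under any assignment.
Under a=0: E1 evaluates to 0, E2 to 1. Distinct ⇒ no rewrite sequence connects them.

NO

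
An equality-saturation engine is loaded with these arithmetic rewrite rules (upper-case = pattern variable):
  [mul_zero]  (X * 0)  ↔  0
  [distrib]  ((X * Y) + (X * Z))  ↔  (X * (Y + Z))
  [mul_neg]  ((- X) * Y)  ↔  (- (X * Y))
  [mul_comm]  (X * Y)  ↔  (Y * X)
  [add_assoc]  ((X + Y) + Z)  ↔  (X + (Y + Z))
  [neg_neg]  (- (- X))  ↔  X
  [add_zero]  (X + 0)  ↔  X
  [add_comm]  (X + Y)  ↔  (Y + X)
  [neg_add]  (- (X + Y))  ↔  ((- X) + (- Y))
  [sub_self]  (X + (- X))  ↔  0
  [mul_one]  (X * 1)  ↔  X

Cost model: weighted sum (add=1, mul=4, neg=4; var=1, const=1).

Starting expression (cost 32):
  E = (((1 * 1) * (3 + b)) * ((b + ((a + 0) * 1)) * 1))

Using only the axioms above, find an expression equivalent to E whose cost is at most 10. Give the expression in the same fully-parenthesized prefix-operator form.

((3 + b) * (b + a))   [cost 10]

1. [mul_one →] ((b + ((a + 0) * 1)) * 1)  →  (b + ((a + 0) * 1));  E = (((1 * 1) * (3 + b)) * (b + ((a + 0) * 1)))
2. [mul_comm →] ((1 * 1) * (3 + b))  →  ((3 + b) * (1 * 1));  E = (((3 + b) * (1 * 1)) * (b + ((a + 0) * 1)))
3. [mul_one →] ((a + 0) * 1)  →  (a + 0);  E = (((3 + b) * (1 * 1)) * (b + (a + 0)))
4. [mul_one →] (1 * 1)  →  1;  E = (((3 + b) * 1) * (b + (a + 0)))
5. [mul_one →] ((3 + b) * 1)  →  (3 + b);  E = ((3 + b) * (b + (a + 0)))
6. [add_zero →] (a + 0)  →  a;  cost 10 ≤ 10, done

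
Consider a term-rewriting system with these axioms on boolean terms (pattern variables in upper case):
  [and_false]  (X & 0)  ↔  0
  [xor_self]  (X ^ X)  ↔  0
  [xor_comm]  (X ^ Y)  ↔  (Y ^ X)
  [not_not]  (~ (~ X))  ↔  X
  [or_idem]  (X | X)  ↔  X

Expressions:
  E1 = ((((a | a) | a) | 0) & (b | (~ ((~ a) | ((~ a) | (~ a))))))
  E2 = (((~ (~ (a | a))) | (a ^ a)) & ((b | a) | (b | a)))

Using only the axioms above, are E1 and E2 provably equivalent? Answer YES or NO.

YES

1. [or_idem →] ((~ a) | (~ a))  →  (~ a);  E1 = ((((a | a) | a) | 0) & (b | (~ ((~ a) | (~ a)))))
2. [or_idem →] ((~ a) | (~ a))  →  (~ a);  E1 = ((((a | a) | a) | 0) & (b | (~ (~ a))))
3. [or_idem →] (a | a)  →  a;  E1 = (((a | a) | 0) & (b | (~ (~ a))))
4. [not_not →] (~ (~ a))  →  a;  E1 = (((a | a) | 0) & (b | a))
5. [xor_self ←] 0  →  (a ^ a);  E1 = (((a | a) | (a ^ a)) & (b | a))
6. [or_idem ←] (b | a)  →  ((b | a) | (b | a));  E1 = (((a | a) | (a ^ a)) & ((b | a) | (b | a)))
7. [not_not ←] (a | a)  →  (~ (~ (a | a)));  this is E2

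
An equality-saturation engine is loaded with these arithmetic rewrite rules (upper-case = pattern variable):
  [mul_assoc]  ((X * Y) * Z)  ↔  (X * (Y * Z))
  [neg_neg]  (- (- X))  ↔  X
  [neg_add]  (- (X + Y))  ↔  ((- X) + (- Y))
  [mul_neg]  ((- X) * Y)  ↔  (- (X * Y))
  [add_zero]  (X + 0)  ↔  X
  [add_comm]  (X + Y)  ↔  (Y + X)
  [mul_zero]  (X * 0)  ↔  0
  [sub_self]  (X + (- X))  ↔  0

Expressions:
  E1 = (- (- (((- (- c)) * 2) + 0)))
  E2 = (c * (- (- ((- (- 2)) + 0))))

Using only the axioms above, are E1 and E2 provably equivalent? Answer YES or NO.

(1) (- (- (((- (- c)) * 2) + 0)))  =[neg_neg →]=  (((- (- c)) * 2) + 0)
(2) (- (- c))  =[neg_neg →]=  c    ⊢ ((c * 2) + 0)
(3) ((c * 2) + 0)  =[add_zero →]=  (c * 2)
(4) 2  =[neg_neg ←]=  (- (- 2))    ⊢ (c * (- (- 2)))
(5) (- (- 2))  =[neg_neg ←]=  (- (- (- (- 2))))    ⊢ (c * (- (- (- (- 2)))))
(6) (- (- 2))  =[add_zero ←]=  ((- (- 2)) + 0)    ⊢ E2

YES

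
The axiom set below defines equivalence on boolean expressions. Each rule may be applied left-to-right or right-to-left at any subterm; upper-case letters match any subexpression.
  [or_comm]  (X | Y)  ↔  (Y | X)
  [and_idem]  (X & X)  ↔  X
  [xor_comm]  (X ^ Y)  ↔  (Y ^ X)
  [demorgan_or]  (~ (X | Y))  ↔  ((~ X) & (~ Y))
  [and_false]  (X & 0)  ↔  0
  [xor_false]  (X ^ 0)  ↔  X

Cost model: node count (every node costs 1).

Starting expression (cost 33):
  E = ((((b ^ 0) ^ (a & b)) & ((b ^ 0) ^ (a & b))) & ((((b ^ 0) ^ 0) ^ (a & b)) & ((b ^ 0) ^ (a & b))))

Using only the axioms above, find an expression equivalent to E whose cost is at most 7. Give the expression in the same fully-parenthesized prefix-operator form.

((b ^ 0) ^ (a & b))   [cost 7]

(1) (b ^ 0)  =[xor_false →]=  b    ⊢ ((((b ^ 0) ^ (a & b)) & ((b ^ 0) ^ (a & b))) & (((b ^ 0) ^ (a & b)) & ((b ^ 0) ^ (a & b))))
(2) ((((b ^ 0) ^ (a & b)) & ((b ^ 0) ^ (a & b))) & (((b ^ 0) ^ (a & b)) & ((b ^ 0) ^ (a & b))))  =[and_idem →]=  (((b ^ 0) ^ (a & b)) & ((b ^ 0) ^ (a & b)))
(3) (((b ^ 0) ^ (a & b)) & ((b ^ 0) ^ (a & b)))  =[and_idem →]=  ((b ^ 0) ^ (a & b))    ⊢ cost 7, within 7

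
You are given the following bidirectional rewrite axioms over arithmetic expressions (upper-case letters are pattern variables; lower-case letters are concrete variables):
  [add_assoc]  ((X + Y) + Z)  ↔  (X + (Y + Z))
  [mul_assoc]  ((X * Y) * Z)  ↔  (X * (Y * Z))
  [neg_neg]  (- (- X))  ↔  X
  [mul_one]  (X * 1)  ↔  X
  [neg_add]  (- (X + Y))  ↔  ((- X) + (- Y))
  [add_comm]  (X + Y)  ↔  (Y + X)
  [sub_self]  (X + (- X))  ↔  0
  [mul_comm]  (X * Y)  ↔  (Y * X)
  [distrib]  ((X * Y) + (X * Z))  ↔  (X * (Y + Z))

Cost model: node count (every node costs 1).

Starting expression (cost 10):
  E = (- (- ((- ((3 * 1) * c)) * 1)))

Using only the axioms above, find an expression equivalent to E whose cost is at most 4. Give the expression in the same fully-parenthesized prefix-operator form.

step 1: mul_one (→) rewrites ((- ((3 * 1) * c)) * 1) into (- ((3 * 1) * c)), now (- (- (- ((3 * 1) * c))))
step 2: mul_one (→) rewrites (3 * 1) into 3, now (- (- (- (3 * c))))
step 3: neg_neg (→) rewrites (- (- (- (3 * c)))) into (- (3 * c)), reaching cost 4 (bound 4)

(- (3 * c))   [cost 4]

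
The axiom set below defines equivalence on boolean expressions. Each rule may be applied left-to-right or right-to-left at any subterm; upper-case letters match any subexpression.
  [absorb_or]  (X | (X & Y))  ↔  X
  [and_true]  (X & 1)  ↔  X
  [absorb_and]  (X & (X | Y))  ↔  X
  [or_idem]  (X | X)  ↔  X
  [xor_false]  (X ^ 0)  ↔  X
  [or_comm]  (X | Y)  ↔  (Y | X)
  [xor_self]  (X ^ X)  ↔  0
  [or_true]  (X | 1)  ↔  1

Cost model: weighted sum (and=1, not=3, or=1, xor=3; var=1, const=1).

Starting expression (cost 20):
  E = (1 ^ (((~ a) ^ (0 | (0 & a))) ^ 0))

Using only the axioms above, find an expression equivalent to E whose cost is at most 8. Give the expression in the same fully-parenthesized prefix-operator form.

(1 ^ (~ a))   [cost 8]

step 1: absorb_or (→) rewrites (0 | (0 & a)) into 0, now (1 ^ (((~ a) ^ 0) ^ 0))
step 2: xor_false (→) rewrites ((~ a) ^ 0) into (~ a), now (1 ^ ((~ a) ^ 0))
step 3: xor_false (→) rewrites ((~ a) ^ 0) into (~ a), reaching cost 8 (bound 8)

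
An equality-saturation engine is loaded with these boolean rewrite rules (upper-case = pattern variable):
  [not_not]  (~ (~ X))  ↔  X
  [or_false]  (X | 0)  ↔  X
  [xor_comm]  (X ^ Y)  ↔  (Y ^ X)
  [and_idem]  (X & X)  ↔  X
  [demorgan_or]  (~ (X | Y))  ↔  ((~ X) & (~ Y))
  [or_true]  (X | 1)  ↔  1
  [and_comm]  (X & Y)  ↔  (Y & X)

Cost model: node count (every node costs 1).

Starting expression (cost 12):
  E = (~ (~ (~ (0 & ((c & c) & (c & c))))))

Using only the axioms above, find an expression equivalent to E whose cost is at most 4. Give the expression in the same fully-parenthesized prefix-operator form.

(~ (0 & c))   [cost 4]

(1) (~ (~ (~ (0 & ((c & c) & (c & c))))))  =[not_not →]=  (~ (0 & ((c & c) & (c & c))))
(2) ((c & c) & (c & c))  =[and_idem →]=  (c & c)    ⊢ (~ (0 & (c & c)))
(3) (c & c)  =[and_idem →]=  c    ⊢ cost 4, within 4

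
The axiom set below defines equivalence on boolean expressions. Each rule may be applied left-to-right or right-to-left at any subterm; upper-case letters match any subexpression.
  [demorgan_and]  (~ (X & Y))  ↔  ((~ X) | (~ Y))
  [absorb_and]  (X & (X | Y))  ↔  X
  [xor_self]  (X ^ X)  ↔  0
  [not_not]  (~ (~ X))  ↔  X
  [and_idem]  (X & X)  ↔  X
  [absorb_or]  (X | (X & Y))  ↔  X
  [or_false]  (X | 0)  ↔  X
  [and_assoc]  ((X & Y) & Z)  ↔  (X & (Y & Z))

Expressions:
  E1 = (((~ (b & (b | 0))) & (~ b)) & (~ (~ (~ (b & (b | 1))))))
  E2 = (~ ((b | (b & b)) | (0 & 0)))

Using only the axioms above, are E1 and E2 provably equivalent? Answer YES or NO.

step 1: absorb_and (→) rewrites (b & (b | 1)) into b, now (((~ (b & (b | 0))) & (~ b)) & (~ (~ (~ b))))
step 2: absorb_and (→) rewrites (b & (b | 0)) into b, now (((~ b) & (~ b)) & (~ (~ (~ b))))
step 3: not_not (→) rewrites (~ (~ b)) into b, now (((~ b) & (~ b)) & (~ b))
step 4: and_idem (→) rewrites ((~ b) & (~ b)) into (~ b), now ((~ b) & (~ b))
step 5: and_idem (→) rewrites ((~ b) & (~ b)) into (~ b)
step 6: or_false (←) rewrites b into (b | 0), now (~ (b | 0))
step 7: and_idem (←) rewrites 0 into (0 & 0), now (~ (b | (0 & 0)))
step 8: absorb_or (←) rewrites b into (b | (b & b)), which is E2

YES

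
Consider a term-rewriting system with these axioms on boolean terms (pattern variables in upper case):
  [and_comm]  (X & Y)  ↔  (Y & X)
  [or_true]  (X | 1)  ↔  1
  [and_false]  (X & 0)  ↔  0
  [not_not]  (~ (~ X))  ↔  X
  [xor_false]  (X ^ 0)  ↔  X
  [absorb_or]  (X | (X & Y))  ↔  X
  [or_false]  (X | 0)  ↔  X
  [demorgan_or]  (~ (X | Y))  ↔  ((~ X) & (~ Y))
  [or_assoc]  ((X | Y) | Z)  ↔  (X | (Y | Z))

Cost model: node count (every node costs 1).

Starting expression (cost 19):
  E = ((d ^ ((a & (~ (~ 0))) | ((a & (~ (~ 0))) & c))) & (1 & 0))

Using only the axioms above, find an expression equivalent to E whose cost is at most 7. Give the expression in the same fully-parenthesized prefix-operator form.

((d ^ 0) & (1 & 0))   [cost 7]

1. [absorb_or →] ((a & (~ (~ 0))) | ((a & (~ (~ 0))) & c))  →  (a & (~ (~ 0)));  E = ((d ^ (a & (~ (~ 0)))) & (1 & 0))
2. [not_not →] (~ (~ 0))  →  0;  E = ((d ^ (a & 0)) & (1 & 0))
3. [and_false →] (a & 0)  →  0;  cost 7 ≤ 7, done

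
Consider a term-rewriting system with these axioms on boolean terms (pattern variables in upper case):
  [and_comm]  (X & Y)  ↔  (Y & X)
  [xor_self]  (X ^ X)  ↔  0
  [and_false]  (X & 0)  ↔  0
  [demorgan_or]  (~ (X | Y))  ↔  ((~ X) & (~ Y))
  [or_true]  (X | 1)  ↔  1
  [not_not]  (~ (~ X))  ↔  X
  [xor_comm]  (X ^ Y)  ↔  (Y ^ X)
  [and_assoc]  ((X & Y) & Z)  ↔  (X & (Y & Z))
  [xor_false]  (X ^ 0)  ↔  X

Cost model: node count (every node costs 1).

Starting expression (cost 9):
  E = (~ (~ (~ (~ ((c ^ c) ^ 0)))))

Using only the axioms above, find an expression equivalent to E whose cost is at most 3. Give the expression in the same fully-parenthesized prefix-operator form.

(c ^ c)   [cost 3]

1. [not_not →] (~ (~ (~ ((c ^ c) ^ 0))))  →  (~ ((c ^ c) ^ 0));  E = (~ (~ ((c ^ c) ^ 0)))
2. [not_not →] (~ (~ ((c ^ c) ^ 0)))  →  ((c ^ c) ^ 0)
3. [xor_false →] ((c ^ c) ^ 0)  →  (c ^ c);  cost 3 ≤ 3, done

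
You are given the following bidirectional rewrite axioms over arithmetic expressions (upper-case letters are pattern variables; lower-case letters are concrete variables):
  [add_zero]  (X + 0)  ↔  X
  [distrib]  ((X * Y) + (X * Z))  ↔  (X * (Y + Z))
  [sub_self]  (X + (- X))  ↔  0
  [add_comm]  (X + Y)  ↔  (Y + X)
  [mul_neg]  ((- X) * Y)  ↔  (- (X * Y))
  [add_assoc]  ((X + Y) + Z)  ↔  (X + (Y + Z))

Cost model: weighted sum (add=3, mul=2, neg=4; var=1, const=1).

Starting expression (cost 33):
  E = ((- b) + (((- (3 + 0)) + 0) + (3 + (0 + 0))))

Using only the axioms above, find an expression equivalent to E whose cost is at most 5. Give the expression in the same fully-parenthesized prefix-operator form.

(- b)   [cost 5]

step 1: add_zero (→) rewrites ((- (3 + 0)) + 0) into (- (3 + 0)), now ((- b) + ((- (3 + 0)) + (3 + (0 + 0))))
step 2: add_zero (→) rewrites (3 + 0) into 3, now ((- b) + ((- 3) + (3 + (0 + 0))))
step 3: add_comm (→) rewrites ((- 3) + (3 + (0 + 0))) into ((3 + (0 + 0)) + (- 3)), now ((- b) + ((3 + (0 + 0)) + (- 3)))
step 4: add_zero (→) rewrites (0 + 0) into 0, now ((- b) + ((3 + 0) + (- 3)))
step 5: add_zero (→) rewrites (3 + 0) into 3, now ((- b) + (3 + (- 3)))
step 6: sub_self (→) rewrites (3 + (- 3)) into 0, now ((- b) + 0)
step 7: add_zero (→) rewrites ((- b) + 0) into (- b), reaching cost 5 (bound 5)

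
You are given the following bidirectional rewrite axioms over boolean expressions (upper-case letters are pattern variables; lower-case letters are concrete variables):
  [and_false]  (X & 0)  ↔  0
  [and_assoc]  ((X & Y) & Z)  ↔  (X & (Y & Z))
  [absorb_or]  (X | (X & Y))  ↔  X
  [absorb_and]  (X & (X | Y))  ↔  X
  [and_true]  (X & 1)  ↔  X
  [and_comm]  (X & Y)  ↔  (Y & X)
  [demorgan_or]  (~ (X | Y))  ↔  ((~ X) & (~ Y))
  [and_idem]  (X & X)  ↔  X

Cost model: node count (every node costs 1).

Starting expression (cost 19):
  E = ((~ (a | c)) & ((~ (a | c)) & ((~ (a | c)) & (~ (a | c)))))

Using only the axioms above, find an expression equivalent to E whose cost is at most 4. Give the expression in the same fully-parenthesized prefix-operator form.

(~ (a | c))   [cost 4]

(1) ((~ (a | c)) & (~ (a | c)))  =[and_idem →]=  (~ (a | c))    ⊢ ((~ (a | c)) & ((~ (a | c)) & (~ (a | c))))
(2) ((~ (a | c)) & (~ (a | c)))  =[and_idem →]=  (~ (a | c))    ⊢ ((~ (a | c)) & (~ (a | c)))
(3) ((~ (a | c)) & (~ (a | c)))  =[and_idem →]=  (~ (a | c))    ⊢ cost 4, within 4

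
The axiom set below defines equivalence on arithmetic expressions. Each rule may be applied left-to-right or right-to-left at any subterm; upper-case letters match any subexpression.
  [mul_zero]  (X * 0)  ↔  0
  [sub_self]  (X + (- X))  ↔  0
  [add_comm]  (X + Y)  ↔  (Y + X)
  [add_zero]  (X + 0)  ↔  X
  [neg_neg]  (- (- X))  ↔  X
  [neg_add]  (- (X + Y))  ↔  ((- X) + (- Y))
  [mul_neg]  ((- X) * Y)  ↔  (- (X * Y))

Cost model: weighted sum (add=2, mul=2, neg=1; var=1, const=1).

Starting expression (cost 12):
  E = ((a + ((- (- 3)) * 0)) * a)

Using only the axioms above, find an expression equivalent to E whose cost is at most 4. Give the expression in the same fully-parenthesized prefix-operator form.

1. [neg_neg →] (- (- 3))  →  3;  E = ((a + (3 * 0)) * a)
2. [mul_zero →] (3 * 0)  →  0;  E = ((a + 0) * a)
3. [add_zero →] (a + 0)  →  a;  cost 4 ≤ 4, done

(a * a)   [cost 4]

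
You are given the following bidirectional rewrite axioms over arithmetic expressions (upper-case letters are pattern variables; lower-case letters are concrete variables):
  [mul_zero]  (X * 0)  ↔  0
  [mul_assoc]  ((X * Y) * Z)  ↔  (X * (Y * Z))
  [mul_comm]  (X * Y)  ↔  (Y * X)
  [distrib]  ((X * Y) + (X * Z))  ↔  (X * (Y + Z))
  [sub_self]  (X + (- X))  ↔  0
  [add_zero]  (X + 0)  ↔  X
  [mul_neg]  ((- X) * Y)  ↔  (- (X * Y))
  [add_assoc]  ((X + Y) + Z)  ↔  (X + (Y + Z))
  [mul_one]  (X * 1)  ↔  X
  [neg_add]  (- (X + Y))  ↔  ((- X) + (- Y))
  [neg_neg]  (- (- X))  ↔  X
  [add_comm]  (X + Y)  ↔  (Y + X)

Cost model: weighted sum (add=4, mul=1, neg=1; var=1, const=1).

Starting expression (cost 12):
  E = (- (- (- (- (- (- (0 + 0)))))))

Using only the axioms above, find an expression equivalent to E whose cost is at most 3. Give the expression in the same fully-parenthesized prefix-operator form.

(1) (0 + 0)  =[add_zero →]=  0    ⊢ (- (- (- (- (- (- 0))))))
(2) (- (- (- (- (- (- 0))))))  =[neg_neg →]=  (- (- (- (- 0))))
(3) (- (- 0))  =[neg_neg →]=  0    ⊢ cost 3, within 3

(- (- 0))   [cost 3]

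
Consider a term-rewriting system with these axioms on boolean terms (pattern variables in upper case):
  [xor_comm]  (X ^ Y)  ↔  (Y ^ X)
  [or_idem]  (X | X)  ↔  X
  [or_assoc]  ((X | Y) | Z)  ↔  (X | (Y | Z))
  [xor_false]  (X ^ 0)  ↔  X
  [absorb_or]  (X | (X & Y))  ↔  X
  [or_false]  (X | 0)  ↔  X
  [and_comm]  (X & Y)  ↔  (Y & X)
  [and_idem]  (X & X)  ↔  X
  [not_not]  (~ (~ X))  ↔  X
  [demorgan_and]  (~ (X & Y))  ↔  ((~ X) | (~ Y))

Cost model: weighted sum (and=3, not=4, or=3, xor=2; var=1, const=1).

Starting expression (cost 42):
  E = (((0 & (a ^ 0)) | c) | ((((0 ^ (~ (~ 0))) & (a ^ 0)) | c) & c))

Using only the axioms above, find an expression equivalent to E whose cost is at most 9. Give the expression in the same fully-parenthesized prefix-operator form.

step 1: not_not (→) rewrites (~ (~ 0)) into 0, now (((0 & (a ^ 0)) | c) | ((((0 ^ 0) & (a ^ 0)) | c) & c))
step 2: xor_false (→) rewrites (0 ^ 0) into 0, now (((0 & (a ^ 0)) | c) | (((0 & (a ^ 0)) | c) & c))
step 3: absorb_or (→) rewrites (((0 & (a ^ 0)) | c) | (((0 & (a ^ 0)) | c) & c)) into ((0 & (a ^ 0)) | c)
step 4: xor_false (→) rewrites (a ^ 0) into a, reaching cost 9 (bound 9)

((0 & a) | c)   [cost 9]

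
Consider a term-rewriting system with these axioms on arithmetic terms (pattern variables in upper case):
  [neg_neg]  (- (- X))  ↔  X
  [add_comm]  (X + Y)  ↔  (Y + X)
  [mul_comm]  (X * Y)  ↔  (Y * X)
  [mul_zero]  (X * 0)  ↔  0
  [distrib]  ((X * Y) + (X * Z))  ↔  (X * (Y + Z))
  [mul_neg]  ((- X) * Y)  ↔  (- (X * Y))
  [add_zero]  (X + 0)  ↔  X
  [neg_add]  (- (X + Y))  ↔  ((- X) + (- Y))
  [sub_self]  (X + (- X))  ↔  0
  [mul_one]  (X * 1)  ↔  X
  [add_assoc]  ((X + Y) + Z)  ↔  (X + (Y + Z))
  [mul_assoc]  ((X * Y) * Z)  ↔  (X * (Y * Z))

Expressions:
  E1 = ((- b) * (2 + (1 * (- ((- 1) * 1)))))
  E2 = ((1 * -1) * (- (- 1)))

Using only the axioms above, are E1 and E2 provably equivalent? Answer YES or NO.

NO

The axioms are sound identities: if E1 ↔* E2 then E1 and E2 evaluate identically under any assignment.
Under b=0: E1 evaluates to 0, E2 to -1. Distinct ⇒ no rewrite sequence connects them.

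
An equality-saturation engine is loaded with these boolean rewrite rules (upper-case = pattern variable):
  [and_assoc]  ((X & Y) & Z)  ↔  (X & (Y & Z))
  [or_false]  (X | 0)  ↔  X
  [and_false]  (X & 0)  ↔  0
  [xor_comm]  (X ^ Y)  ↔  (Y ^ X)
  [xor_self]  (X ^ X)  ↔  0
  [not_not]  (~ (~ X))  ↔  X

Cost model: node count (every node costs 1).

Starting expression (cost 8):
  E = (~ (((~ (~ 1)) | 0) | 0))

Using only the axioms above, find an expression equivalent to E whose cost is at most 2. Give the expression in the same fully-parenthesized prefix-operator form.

1. [not_not →] (~ (~ 1))  →  1;  E = (~ ((1 | 0) | 0))
2. [or_false →] (1 | 0)  →  1;  E = (~ (1 | 0))
3. [or_false →] (1 | 0)  →  1;  cost 2 ≤ 2, done

(~ 1)   [cost 2]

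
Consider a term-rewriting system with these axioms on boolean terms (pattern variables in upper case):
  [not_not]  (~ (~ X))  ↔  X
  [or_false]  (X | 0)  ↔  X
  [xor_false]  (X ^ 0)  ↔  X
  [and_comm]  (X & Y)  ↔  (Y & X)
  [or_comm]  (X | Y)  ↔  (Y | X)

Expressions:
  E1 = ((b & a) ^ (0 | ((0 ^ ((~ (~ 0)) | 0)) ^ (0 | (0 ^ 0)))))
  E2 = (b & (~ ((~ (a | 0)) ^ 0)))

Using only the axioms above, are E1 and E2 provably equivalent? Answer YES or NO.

YES

1. [not_not →] (~ (~ 0))  →  0;  E1 = ((b & a) ^ (0 | ((0 ^ (0 | 0)) ^ (0 | (0 ^ 0)))))
2. [xor_false →] (0 ^ 0)  →  0;  E1 = ((b & a) ^ (0 | ((0 ^ (0 | 0)) ^ (0 | 0))))
3. [or_false →] (0 | 0)  →  0;  E1 = ((b & a) ^ (0 | ((0 ^ 0) ^ (0 | 0))))
4. [or_false →] (0 | 0)  →  0;  E1 = ((b & a) ^ (0 | ((0 ^ 0) ^ 0)))
5. [xor_false →] ((0 ^ 0) ^ 0)  →  (0 ^ 0);  E1 = ((b & a) ^ (0 | (0 ^ 0)))
6. [xor_false →] (0 ^ 0)  →  0;  E1 = ((b & a) ^ (0 | 0))
7. [or_false →] (0 | 0)  →  0;  E1 = ((b & a) ^ 0)
8. [xor_false →] ((b & a) ^ 0)  →  (b & a)
9. [not_not ←] a  →  (~ (~ a));  E1 = (b & (~ (~ a)))
10. [or_false ←] a  →  (a | 0);  E1 = (b & (~ (~ (a | 0))))
11. [xor_false ←] (~ (a | 0))  →  ((~ (a | 0)) ^ 0);  this is E2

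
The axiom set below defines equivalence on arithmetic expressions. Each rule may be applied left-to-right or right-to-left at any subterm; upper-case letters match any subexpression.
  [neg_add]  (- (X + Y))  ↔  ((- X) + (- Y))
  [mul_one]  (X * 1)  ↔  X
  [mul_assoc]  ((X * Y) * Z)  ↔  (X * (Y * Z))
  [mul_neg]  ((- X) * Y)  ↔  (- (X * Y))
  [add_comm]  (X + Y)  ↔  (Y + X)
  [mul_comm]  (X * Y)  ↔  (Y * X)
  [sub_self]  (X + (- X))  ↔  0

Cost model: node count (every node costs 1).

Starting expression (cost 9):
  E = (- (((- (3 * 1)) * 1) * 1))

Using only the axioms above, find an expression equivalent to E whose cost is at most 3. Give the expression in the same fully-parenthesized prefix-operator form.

1. [mul_one →] (3 * 1)  →  3;  E = (- (((- 3) * 1) * 1))
2. [mul_assoc →] (((- 3) * 1) * 1)  →  ((- 3) * (1 * 1));  E = (- ((- 3) * (1 * 1)))
3. [mul_one →] (1 * 1)  →  1;  E = (- ((- 3) * 1))
4. [mul_one →] ((- 3) * 1)  →  (- 3);  cost 3 ≤ 3, done

(- (- 3))   [cost 3]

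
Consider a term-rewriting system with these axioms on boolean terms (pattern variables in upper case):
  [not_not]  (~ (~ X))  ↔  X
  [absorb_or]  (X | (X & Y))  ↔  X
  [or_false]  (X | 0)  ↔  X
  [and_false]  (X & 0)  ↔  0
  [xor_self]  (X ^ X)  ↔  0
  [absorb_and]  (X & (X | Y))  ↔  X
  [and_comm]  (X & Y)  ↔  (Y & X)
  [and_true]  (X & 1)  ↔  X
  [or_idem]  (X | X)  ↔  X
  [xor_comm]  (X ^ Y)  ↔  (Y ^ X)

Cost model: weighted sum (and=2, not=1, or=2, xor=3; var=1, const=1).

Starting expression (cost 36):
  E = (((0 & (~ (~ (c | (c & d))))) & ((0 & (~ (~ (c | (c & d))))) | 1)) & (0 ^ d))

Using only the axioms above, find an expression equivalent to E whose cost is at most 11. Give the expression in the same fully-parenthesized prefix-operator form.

1. [absorb_and →] ((0 & (~ (~ (c | (c & d))))) & ((0 & (~ (~ (c | (c & d))))) | 1))  →  (0 & (~ (~ (c | (c & d)))));  E = ((0 & (~ (~ (c | (c & d))))) & (0 ^ d))
2. [not_not →] (~ (~ (c | (c & d))))  →  (c | (c & d));  E = ((0 & (c | (c & d))) & (0 ^ d))
3. [absorb_or →] (c | (c & d))  →  c;  cost 11 ≤ 11, done

((0 & c) & (0 ^ d))   [cost 11]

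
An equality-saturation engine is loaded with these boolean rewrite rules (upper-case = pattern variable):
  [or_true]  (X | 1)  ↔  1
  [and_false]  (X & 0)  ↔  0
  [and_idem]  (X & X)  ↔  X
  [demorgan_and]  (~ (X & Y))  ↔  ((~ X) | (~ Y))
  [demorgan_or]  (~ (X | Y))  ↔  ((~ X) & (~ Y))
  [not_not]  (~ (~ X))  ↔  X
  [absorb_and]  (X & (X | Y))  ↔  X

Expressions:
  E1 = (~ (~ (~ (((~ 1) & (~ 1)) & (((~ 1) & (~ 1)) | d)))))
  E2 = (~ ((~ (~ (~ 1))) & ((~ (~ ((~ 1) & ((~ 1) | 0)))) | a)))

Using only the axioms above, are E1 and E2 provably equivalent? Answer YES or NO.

step 1: absorb_and (→) rewrites (((~ 1) & (~ 1)) & (((~ 1) & (~ 1)) | d)) into ((~ 1) & (~ 1)), now (~ (~ (~ ((~ 1) & (~ 1)))))
step 2: and_idem (→) rewrites ((~ 1) & (~ 1)) into (~ 1), now (~ (~ (~ (~ 1))))
step 3: absorb_and (←) rewrites (~ (~ (~ 1))) into ((~ (~ (~ 1))) & ((~ (~ (~ 1))) | a)), now (~ ((~ (~ (~ 1))) & ((~ (~ (~ 1))) | a)))
step 4: absorb_and (←) rewrites (~ 1) into ((~ 1) & ((~ 1) | 0)), which is E2

YES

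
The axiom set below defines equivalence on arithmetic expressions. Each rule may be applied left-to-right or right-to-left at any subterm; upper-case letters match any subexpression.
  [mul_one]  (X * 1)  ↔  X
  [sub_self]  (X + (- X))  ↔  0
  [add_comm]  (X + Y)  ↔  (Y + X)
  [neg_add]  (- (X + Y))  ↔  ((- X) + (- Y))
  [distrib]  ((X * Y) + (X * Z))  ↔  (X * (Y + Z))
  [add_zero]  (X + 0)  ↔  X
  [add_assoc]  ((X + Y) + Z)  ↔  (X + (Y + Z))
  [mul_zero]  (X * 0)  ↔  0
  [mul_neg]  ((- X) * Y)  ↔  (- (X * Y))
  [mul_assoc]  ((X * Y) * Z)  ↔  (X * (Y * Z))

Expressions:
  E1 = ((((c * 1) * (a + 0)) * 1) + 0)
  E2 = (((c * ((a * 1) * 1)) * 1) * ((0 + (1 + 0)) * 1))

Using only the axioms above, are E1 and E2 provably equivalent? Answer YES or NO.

YES

1. [add_zero →] ((((c * 1) * (a + 0)) * 1) + 0)  →  (((c * 1) * (a + 0)) * 1)
2. [mul_one →] (((c * 1) * (a + 0)) * 1)  →  ((c * 1) * (a + 0))
3. [mul_one →] (c * 1)  →  c;  E1 = (c * (a + 0))
4. [add_zero →] (a + 0)  →  a;  E1 = (c * a)
5. [mul_one ←] (c * a)  →  ((c * a) * 1)
6. [add_zero ←] 1  →  (1 + 0);  E1 = ((c * a) * (1 + 0))
7. [mul_one ←] (1 + 0)  →  ((1 + 0) * 1);  E1 = ((c * a) * ((1 + 0) * 1))
8. [mul_one ←] (c * a)  →  ((c * a) * 1);  E1 = (((c * a) * 1) * ((1 + 0) * 1))
9. [add_zero ←] 1  →  (1 + 0);  E1 = (((c * a) * 1) * (((1 + 0) + 0) * 1))
10. [mul_one ←] a  →  (a * 1);  E1 = (((c * (a * 1)) * 1) * (((1 + 0) + 0) * 1))
11. [add_comm →] ((1 + 0) + 0)  →  (0 + (1 + 0));  E1 = (((c * (a * 1)) * 1) * ((0 + (1 + 0)) * 1))
12. [mul_one ←] (a * 1)  →  ((a * 1) * 1);  this is E2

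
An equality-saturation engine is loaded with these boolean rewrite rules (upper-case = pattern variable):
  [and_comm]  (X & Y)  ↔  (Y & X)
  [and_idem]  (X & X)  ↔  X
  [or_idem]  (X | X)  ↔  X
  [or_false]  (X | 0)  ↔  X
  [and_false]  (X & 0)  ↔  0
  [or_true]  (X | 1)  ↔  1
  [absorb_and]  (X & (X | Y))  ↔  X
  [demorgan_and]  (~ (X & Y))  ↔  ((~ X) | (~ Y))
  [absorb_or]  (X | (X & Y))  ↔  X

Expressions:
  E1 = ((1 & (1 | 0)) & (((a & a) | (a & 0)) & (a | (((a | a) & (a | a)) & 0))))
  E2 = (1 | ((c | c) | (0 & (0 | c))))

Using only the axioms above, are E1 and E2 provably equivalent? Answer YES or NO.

Every axiom is a valid identity, so a rewrite proof would force E1 and E2 to agree under every assignment.
At a=0, c=0: E1 = 0 but E2 = 1; they differ, so no derivation exists.

NO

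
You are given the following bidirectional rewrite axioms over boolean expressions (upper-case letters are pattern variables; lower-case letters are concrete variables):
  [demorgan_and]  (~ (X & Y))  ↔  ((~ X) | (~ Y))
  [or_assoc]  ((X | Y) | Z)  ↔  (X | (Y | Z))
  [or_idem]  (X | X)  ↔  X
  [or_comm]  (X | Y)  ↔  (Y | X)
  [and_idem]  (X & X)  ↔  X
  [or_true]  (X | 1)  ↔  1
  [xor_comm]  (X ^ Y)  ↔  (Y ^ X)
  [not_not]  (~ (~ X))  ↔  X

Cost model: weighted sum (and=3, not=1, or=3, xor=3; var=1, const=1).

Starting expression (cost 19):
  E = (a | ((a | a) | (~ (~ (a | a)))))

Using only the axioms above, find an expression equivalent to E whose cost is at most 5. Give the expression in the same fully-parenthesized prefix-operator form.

(1) (~ (~ (a | a)))  =[not_not →]=  (a | a)    ⊢ (a | ((a | a) | (a | a)))
(2) ((a | a) | (a | a))  =[or_idem →]=  (a | a)    ⊢ (a | (a | a))
(3) (a | a)  =[or_idem →]=  a    ⊢ cost 5, within 5

(a | a)   [cost 5]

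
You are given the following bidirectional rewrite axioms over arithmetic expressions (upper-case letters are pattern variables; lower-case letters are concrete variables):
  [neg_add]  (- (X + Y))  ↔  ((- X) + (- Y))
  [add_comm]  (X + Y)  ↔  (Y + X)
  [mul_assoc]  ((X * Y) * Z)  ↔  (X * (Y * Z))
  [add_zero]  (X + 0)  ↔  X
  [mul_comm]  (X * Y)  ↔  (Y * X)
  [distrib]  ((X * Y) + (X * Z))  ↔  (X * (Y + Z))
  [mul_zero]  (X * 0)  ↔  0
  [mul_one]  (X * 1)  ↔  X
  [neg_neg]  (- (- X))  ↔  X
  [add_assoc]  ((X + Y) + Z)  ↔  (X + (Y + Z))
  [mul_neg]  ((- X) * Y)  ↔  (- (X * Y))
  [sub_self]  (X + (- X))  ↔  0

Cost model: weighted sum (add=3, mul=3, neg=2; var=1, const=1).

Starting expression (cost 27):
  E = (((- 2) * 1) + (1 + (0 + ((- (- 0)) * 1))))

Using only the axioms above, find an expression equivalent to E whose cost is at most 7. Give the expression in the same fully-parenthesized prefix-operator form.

step 1: neg_neg (→) rewrites (- (- 0)) into 0, now (((- 2) * 1) + (1 + (0 + (0 * 1))))
step 2: mul_one (→) rewrites (0 * 1) into 0, now (((- 2) * 1) + (1 + (0 + 0)))
step 3: mul_one (→) rewrites ((- 2) * 1) into (- 2), now ((- 2) + (1 + (0 + 0)))
step 4: add_zero (→) rewrites (0 + 0) into 0, now ((- 2) + (1 + 0))
step 5: add_zero (→) rewrites (1 + 0) into 1, reaching cost 7 (bound 7)

((- 2) + 1)   [cost 7]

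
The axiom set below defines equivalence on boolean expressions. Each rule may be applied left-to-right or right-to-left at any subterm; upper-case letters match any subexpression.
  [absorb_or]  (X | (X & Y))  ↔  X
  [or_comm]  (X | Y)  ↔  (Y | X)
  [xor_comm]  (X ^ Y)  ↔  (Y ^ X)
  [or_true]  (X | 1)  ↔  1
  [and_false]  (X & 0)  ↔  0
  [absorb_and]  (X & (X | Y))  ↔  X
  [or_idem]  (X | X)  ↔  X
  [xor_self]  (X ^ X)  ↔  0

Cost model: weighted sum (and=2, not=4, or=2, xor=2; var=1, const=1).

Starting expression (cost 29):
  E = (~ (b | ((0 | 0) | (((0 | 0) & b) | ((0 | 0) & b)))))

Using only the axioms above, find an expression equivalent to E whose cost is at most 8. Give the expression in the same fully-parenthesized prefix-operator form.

step 1: or_idem (→) rewrites (((0 | 0) & b) | ((0 | 0) & b)) into ((0 | 0) & b), now (~ (b | ((0 | 0) | ((0 | 0) & b))))
step 2: absorb_or (→) rewrites ((0 | 0) | ((0 | 0) & b)) into (0 | 0), now (~ (b | (0 | 0)))
step 3: or_idem (→) rewrites (0 | 0) into 0, reaching cost 8 (bound 8)

(~ (b | 0))   [cost 8]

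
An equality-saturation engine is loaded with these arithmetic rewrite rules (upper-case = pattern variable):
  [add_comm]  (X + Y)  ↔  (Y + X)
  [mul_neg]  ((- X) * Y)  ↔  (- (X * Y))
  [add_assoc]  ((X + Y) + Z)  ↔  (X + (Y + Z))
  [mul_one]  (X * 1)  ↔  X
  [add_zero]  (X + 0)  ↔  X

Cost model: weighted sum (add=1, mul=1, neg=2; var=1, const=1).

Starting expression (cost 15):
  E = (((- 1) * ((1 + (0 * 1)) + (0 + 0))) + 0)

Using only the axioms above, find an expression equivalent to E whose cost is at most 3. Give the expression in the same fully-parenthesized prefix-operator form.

(- 1)   [cost 3]

step 1: mul_one (→) rewrites (0 * 1) into 0, now (((- 1) * ((1 + 0) + (0 + 0))) + 0)
step 2: add_zero (→) rewrites (0 + 0) into 0, now (((- 1) * ((1 + 0) + 0)) + 0)
step 3: add_zero (→) rewrites ((1 + 0) + 0) into (1 + 0), now (((- 1) * (1 + 0)) + 0)
step 4: add_zero (→) rewrites (1 + 0) into 1, now (((- 1) * 1) + 0)
step 5: mul_one (→) rewrites ((- 1) * 1) into (- 1), now ((- 1) + 0)
step 6: add_zero (→) rewrites ((- 1) + 0) into (- 1), reaching cost 3 (bound 3)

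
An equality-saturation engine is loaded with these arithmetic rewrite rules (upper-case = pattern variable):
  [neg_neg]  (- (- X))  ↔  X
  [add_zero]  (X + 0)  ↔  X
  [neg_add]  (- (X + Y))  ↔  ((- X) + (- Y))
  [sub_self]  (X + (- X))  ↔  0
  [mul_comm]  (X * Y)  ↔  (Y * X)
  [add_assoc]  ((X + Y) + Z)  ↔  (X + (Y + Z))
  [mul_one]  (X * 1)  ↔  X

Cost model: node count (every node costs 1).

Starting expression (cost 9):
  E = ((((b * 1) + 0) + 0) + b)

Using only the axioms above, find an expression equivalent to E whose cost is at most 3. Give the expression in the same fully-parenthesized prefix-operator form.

(1) (((b * 1) + 0) + 0)  =[add_assoc →]=  ((b * 1) + (0 + 0))    ⊢ (((b * 1) + (0 + 0)) + b)
(2) (0 + 0)  =[add_zero →]=  0    ⊢ (((b * 1) + 0) + b)
(3) ((b * 1) + 0)  =[add_zero →]=  (b * 1)    ⊢ ((b * 1) + b)
(4) (b * 1)  =[mul_one →]=  b    ⊢ cost 3, within 3

(b + b)   [cost 3]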